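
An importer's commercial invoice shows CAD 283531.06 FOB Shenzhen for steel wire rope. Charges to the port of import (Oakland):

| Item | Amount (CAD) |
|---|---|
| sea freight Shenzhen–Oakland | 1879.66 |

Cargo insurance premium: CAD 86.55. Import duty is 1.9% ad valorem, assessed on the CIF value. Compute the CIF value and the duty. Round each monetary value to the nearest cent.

CIF = FOB price + freight + insurance
CIF = 283531.06 + 1879.66 + 86.55 = 285497.27
Import duty = 285497.27 × 1.9% = 5424.45

CIF value: CAD 285497.27; import duty: CAD 5424.45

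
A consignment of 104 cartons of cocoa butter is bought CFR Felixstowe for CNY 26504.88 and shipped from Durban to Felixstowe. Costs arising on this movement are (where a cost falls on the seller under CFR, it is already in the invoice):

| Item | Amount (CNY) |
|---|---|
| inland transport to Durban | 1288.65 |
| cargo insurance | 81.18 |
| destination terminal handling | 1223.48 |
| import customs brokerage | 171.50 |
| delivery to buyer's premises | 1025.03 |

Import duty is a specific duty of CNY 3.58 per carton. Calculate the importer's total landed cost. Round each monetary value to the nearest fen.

CFR: the seller pays costs through ocean freight to the destination port, but not insurance.
Already in the invoice (seller's account under CFR): inland to port — exclude.
CIF value = CFR price + insurance = 26504.88 + 81.18 = 26586.06
Import duty = 104 × 3.58 = 372.32
Buyer bears: insurance 81.18 + destination terminal 1223.48 + brokerage 171.50 + delivery 1025.03 + duty 372.32 = 2873.51
Landed cost = invoice 26504.88 + 2873.51 = 29378.39

Total landed cost: CNY 29378.39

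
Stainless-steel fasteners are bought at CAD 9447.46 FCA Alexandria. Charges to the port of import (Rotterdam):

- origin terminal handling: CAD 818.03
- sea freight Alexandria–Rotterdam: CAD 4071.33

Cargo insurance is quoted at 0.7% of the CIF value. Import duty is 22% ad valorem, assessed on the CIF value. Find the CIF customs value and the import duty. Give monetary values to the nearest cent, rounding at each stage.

Let C be the CIF value. C = FCA price + pre-shipment costs + freight + 0.7% × C
C − 0.7% × C = 9447.46 + 818.03 + 4071.33
0.993 × C = 14336.82
C = 14336.82 / 0.993 = 14437.89
Insurance premium = 0.7% × 14437.89 = 101.07
Import duty = 14437.89 × 22% = 3176.34

CIF value: CAD 14437.89; import duty: CAD 3176.34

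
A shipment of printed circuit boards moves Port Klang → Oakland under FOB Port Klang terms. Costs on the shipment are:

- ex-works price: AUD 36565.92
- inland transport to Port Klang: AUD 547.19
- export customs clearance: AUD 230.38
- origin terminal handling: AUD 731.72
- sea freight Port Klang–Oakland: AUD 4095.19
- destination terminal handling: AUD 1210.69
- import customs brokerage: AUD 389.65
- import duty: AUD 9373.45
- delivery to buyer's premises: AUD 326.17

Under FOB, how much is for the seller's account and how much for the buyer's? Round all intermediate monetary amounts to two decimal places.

FOB: the seller bears costs until goods are on board at the origin port; the buyer bears freight, insurance and all costs thereafter.
Seller's account: goods 36565.92 + inland to port 547.19 + export clearance 230.38 + origin terminal 731.72 = 38075.21
Buyer's account: freight 4095.19 + destination terminal 1210.69 + brokerage 389.65 + duty 9373.45 + delivery 326.17 = 15395.15

Seller: AUD 38075.21; buyer: AUD 15395.15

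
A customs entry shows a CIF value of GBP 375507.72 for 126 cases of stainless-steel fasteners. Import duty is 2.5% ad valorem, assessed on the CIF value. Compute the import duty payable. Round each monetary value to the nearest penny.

Import duty: GBP 9387.69

Import duty = 375507.72 × 2.5% = 9387.69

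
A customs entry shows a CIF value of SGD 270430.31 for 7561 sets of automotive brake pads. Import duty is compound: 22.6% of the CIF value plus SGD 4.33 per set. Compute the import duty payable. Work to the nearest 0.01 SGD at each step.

Import duty: SGD 93856.38

Ad valorem component: 270430.31 × 22.6% = 61117.25
Specific component: 7561 × 4.33 = 32739.13
Import duty = 61117.25 + 32739.13 = 93856.38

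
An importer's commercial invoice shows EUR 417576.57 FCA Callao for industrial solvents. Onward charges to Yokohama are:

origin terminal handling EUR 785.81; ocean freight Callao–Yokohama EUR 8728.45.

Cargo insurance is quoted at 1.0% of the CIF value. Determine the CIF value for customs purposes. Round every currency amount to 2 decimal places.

CIF value: EUR 431404.88

Let C be the CIF value. C = FCA price + pre-shipment costs + freight + 1.0% × C
C − 1.0% × C = 417576.57 + 785.81 + 8728.45
0.99 × C = 427090.83
C = 427090.83 / 0.99 = 431404.88
Insurance premium = 1.0% × 431404.88 = 4314.05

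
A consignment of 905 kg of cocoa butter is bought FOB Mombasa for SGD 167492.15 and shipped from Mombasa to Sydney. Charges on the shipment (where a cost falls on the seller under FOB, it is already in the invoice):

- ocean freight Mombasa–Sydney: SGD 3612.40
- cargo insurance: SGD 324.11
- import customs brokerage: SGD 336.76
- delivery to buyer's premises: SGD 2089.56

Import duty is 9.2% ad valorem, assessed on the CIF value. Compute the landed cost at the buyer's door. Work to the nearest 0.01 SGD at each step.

Total landed cost: SGD 189626.42

FOB: the seller bears costs until goods are on board at the origin port; the buyer bears freight, insurance and all costs thereafter.
CIF value = FOB price + freight + insurance = 167492.15 + 3612.40 + 324.11 = 171428.66
Import duty = 171428.66 × 9.2% = 15771.44
Buyer bears: freight 3612.40 + insurance 324.11 + brokerage 336.76 + delivery 2089.56 + duty 15771.44 = 22134.27
Landed cost = invoice 167492.15 + 22134.27 = 189626.42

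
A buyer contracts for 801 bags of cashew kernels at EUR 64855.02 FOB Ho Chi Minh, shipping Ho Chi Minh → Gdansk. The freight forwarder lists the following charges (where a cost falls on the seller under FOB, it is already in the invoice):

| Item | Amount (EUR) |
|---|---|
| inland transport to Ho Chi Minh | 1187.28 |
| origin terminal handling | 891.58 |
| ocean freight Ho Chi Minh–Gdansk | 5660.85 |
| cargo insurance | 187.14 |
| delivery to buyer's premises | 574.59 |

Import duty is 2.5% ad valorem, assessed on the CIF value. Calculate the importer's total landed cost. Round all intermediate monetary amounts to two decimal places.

FOB: the seller bears costs until goods are on board at the origin port; the buyer bears freight, insurance and all costs thereafter.
Already in the invoice (seller's account under FOB): inland to port, origin terminal — exclude.
CIF value = FOB price + freight + insurance = 64855.02 + 5660.85 + 187.14 = 70703.01
Import duty = 70703.01 × 2.5% = 1767.58
Buyer bears: freight 5660.85 + insurance 187.14 + delivery 574.59 + duty 1767.58 = 8190.16
Landed cost = invoice 64855.02 + 8190.16 = 73045.18

Total landed cost: EUR 73045.18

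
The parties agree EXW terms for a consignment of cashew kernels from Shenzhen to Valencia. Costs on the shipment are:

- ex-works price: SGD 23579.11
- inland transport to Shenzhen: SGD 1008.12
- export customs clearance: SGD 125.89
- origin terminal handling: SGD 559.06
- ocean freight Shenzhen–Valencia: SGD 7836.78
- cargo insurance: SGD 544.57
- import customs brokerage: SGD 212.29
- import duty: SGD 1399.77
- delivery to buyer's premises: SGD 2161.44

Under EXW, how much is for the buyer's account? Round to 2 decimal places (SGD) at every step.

EXW: the seller makes goods available at their premises; the buyer bears all onward costs.
Seller's account: goods 23579.11 = 23579.11
Buyer's account: inland to port 1008.12 + export clearance 125.89 + origin terminal 559.06 + freight 7836.78 + insurance 544.57 + brokerage 212.29 + duty 1399.77 + delivery 2161.44 = 13847.92

Buyer's account: SGD 13847.92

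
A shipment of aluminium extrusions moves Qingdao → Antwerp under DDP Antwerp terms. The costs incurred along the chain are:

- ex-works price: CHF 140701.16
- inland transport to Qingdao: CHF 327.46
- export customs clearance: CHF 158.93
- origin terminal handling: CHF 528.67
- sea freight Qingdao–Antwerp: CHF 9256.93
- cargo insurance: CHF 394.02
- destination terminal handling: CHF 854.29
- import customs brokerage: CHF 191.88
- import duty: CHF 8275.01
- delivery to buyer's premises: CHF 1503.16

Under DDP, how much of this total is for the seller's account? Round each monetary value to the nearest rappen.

Seller's account: CHF 162191.51

DDP: the seller bears all costs including import duty.
Seller's account: goods 140701.16 + inland to port 327.46 + export clearance 158.93 + origin terminal 528.67 + freight 9256.93 + insurance 394.02 + destination terminal 854.29 + brokerage 191.88 + duty 8275.01 + delivery 1503.16 = 162191.51
Buyer's account: 0.00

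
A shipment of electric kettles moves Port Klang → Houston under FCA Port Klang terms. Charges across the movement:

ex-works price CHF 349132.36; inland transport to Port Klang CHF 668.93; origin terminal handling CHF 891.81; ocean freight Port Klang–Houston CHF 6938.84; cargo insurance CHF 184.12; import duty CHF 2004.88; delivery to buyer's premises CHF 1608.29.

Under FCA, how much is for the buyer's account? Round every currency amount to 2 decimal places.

Buyer's account: CHF 11627.94

FCA: the seller delivers export-cleared goods to the carrier; the buyer bears costs from that point.
Seller's account: goods 349132.36 + inland to port 668.93 = 349801.29
Buyer's account: origin terminal 891.81 + freight 6938.84 + insurance 184.12 + duty 2004.88 + delivery 1608.29 = 11627.94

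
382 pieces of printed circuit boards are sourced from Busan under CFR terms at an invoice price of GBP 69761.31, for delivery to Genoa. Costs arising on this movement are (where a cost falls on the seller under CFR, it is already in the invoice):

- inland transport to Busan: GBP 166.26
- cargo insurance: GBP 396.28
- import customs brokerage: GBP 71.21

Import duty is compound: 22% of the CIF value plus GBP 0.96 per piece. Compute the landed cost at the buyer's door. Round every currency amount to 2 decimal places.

CFR: the seller pays costs through ocean freight to the destination port, but not insurance.
Already in the invoice (seller's account under CFR): inland to port — exclude.
CIF value = CFR price + insurance = 69761.31 + 396.28 = 70157.59
Ad valorem component: 70157.59 × 22% = 15434.67
Specific component: 382 × 0.96 = 366.72
Import duty = 15434.67 + 366.72 = 15801.39
Buyer bears: insurance 396.28 + brokerage 71.21 + duty 15801.39 = 16268.88
Landed cost = invoice 69761.31 + 16268.88 = 86030.19

Total landed cost: GBP 86030.19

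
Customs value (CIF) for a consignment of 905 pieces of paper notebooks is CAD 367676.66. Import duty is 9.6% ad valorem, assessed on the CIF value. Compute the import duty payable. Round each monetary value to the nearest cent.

Import duty: CAD 35296.96

Import duty = 367676.66 × 9.6% = 35296.96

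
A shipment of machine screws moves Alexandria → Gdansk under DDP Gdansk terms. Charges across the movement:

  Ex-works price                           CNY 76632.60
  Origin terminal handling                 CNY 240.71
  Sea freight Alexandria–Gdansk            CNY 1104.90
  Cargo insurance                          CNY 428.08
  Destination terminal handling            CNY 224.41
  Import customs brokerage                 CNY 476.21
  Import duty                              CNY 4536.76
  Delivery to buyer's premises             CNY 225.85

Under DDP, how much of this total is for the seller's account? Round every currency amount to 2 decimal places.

DDP: the seller bears all costs including import duty.
Seller's account: goods 76632.60 + origin terminal 240.71 + freight 1104.90 + insurance 428.08 + destination terminal 224.41 + brokerage 476.21 + duty 4536.76 + delivery 225.85 = 83869.52
Buyer's account: 0.00

Seller's account: CNY 83869.52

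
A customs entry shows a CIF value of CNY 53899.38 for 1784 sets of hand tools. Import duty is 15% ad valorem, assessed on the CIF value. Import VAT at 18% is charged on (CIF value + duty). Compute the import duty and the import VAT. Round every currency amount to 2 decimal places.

Import duty: CNY 8084.91; import VAT: CNY 11157.17

Import duty = 53899.38 × 15% = 8084.91
VAT base = CIF + duty = 53899.38 + 8084.91 = 61984.29
Import VAT = 61984.29 × 18% = 11157.17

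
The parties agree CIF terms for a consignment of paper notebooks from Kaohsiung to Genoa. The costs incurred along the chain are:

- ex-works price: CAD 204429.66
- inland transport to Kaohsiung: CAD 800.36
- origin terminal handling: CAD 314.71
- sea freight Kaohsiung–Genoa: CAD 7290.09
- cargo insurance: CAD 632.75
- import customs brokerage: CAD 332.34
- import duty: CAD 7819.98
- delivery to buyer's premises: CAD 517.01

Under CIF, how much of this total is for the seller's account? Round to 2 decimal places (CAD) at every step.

CIF: the seller pays costs through ocean freight and marine insurance to the destination port.
Seller's account: goods 204429.66 + inland to port 800.36 + origin terminal 314.71 + freight 7290.09 + insurance 632.75 = 213467.57
Buyer's account: brokerage 332.34 + duty 7819.98 + delivery 517.01 = 8669.33

Seller's account: CAD 213467.57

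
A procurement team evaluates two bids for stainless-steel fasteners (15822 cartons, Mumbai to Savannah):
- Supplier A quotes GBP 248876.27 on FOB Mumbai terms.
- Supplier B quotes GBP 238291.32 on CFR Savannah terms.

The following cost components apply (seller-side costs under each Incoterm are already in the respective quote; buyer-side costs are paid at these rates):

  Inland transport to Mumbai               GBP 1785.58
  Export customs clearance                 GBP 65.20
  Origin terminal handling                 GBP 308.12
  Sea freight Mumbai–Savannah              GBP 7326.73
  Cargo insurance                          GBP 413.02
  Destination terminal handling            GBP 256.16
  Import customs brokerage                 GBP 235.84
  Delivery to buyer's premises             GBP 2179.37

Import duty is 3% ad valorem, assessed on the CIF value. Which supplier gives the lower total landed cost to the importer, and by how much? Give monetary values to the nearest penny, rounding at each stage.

Supplier A (FOB):
CIF value = FOB price + freight + insurance = 248876.27 + 7326.73 + 413.02 = 256616.02
Import duty = 256616.02 × 3% = 7698.48
Buyer bears (A): 7326.73 + 413.02 + 256.16 + 235.84 + 2179.37 = 10411.12
Landed cost (A) = invoice 248876.27 + 10411.12 + duty 7698.48 = 266985.87
Supplier B (CFR):
CIF value = CFR price + insurance = 238291.32 + 413.02 = 238704.34
Import duty = 238704.34 × 3% = 7161.13
Buyer bears (B): 413.02 + 256.16 + 235.84 + 2179.37 = 3084.39
Landed cost (B) = invoice 238291.32 + 3084.39 + duty 7161.13 = 248536.84
Difference = |266985.87 − 248536.84| = 18449.03

Supplier B is cheaper by GBP 18449.03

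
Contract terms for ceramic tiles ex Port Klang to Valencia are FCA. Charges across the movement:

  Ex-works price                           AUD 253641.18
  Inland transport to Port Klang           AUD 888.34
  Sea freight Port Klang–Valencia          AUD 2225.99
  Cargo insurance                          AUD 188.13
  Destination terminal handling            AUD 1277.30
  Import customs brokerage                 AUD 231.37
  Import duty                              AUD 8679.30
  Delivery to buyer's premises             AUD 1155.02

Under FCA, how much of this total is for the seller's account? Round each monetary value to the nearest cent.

FCA: the seller delivers export-cleared goods to the carrier; the buyer bears costs from that point.
Seller's account: goods 253641.18 + inland to port 888.34 = 254529.52
Buyer's account: freight 2225.99 + insurance 188.13 + destination terminal 1277.30 + brokerage 231.37 + duty 8679.30 + delivery 1155.02 = 13757.11

Seller's account: AUD 254529.52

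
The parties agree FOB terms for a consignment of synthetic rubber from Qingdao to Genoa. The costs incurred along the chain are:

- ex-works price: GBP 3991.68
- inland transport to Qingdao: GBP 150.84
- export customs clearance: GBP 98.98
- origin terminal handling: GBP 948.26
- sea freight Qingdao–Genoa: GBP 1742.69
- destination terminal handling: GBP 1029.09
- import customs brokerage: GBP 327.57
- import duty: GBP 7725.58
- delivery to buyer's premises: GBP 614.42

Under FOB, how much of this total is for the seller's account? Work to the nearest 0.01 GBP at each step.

FOB: the seller bears costs until goods are on board at the origin port; the buyer bears freight, insurance and all costs thereafter.
Seller's account: goods 3991.68 + inland to port 150.84 + export clearance 98.98 + origin terminal 948.26 = 5189.76
Buyer's account: freight 1742.69 + destination terminal 1029.09 + brokerage 327.57 + duty 7725.58 + delivery 614.42 = 11439.35

Seller's account: GBP 5189.76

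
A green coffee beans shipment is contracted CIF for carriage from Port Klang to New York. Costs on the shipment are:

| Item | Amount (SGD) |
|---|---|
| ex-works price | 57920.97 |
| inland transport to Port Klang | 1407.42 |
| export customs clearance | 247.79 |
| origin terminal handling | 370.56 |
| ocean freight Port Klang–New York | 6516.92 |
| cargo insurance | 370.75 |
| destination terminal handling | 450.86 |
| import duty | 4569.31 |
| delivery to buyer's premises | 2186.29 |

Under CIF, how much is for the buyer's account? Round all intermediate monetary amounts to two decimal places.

CIF: the seller pays costs through ocean freight and marine insurance to the destination port.
Seller's account: goods 57920.97 + inland to port 1407.42 + export clearance 247.79 + origin terminal 370.56 + freight 6516.92 + insurance 370.75 = 66834.41
Buyer's account: destination terminal 450.86 + duty 4569.31 + delivery 2186.29 = 7206.46

Buyer's account: SGD 7206.46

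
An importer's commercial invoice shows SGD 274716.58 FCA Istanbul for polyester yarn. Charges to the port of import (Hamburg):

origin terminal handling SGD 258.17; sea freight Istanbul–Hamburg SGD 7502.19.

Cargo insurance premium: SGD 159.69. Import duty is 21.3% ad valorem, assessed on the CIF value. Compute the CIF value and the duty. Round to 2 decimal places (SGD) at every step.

CIF = FCA price + pre-shipment costs + freight + insurance
CIF = 274716.58 + 258.17 + 7502.19 + 159.69 = 282636.63
Import duty = 282636.63 × 21.3% = 60201.60

CIF value: SGD 282636.63; import duty: SGD 60201.60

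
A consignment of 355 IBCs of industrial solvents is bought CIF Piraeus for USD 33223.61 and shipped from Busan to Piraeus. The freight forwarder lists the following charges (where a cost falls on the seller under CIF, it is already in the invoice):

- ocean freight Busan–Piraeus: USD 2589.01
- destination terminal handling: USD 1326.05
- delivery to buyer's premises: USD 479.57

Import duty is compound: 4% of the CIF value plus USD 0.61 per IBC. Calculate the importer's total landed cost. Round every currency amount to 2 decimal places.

CIF: the seller pays costs through ocean freight and marine insurance to the destination port.
Already in the invoice (seller's account under CIF): freight — exclude.
The CIF price already equals the CIF value: 33223.61
Ad valorem component: 33223.61 × 4% = 1328.94
Specific component: 355 × 0.61 = 216.55
Import duty = 1328.94 + 216.55 = 1545.49
Buyer bears: destination terminal 1326.05 + delivery 479.57 + duty 1545.49 = 3351.11
Landed cost = invoice 33223.61 + 3351.11 = 36574.72

Total landed cost: USD 36574.72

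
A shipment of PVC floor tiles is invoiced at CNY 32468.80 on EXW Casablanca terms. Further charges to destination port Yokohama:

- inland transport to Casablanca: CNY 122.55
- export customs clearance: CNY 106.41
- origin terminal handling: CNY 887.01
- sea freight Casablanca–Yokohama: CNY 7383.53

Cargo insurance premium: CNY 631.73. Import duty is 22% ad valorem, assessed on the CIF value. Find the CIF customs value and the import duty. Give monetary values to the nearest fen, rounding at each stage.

CIF = EXW price + pre-shipment costs + freight + insurance
CIF = 32468.80 + 122.55 + 106.41 + 887.01 + 7383.53 + 631.73 = 41600.03
Import duty = 41600.03 × 22% = 9152.01

CIF value: CNY 41600.03; import duty: CNY 9152.01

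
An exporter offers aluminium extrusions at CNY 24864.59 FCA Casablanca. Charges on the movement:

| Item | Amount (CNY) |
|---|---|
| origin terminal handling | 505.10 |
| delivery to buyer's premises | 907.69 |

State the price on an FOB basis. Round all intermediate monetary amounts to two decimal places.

FOB price: CNY 25369.69

Not relevant to the conversion: delivery — on the buyer under both terms; not part of either seller's price.
From FCA to FOB, the seller additionally bears: origin terminal.
FOB price = 24864.59 + 505.10 = 25369.69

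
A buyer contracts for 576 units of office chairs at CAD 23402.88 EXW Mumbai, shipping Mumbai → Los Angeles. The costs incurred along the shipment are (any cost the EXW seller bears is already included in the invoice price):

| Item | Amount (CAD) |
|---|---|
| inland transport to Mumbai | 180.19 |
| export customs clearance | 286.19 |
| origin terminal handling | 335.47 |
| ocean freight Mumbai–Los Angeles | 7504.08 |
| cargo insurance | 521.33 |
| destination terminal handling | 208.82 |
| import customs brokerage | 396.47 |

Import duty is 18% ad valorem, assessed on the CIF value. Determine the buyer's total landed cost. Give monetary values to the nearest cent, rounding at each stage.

Total landed cost: CAD 38636.86

EXW: the seller makes goods available at their premises; the buyer bears all onward costs.
CIF value = EXW price + inland to port + export clearance + origin terminal + freight + insurance = 23402.88 + 180.19 + 286.19 + 335.47 + 7504.08 + 521.33 = 32230.14
Import duty = 32230.14 × 18% = 5801.43
Buyer bears: inland to port 180.19 + export clearance 286.19 + origin terminal 335.47 + freight 7504.08 + insurance 521.33 + destination terminal 208.82 + brokerage 396.47 + duty 5801.43 = 15233.98
Landed cost = invoice 23402.88 + 15233.98 = 38636.86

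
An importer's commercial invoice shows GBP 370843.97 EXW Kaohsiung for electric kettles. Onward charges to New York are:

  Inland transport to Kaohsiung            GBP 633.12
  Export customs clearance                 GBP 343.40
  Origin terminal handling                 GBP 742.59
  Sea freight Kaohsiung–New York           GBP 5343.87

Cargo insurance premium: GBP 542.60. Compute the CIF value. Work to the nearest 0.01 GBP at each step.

CIF = EXW price + pre-shipment costs + freight + insurance
CIF = 370843.97 + 633.12 + 343.40 + 742.59 + 5343.87 + 542.60 = 378449.55

CIF value: GBP 378449.55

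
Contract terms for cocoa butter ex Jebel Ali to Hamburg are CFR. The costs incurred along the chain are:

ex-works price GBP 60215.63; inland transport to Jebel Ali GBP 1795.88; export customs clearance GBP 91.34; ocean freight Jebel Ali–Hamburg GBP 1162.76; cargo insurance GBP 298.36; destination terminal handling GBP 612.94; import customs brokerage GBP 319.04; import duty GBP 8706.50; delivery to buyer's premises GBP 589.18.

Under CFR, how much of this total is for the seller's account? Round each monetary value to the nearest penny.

CFR: the seller pays costs through ocean freight to the destination port, but not insurance.
Seller's account: goods 60215.63 + inland to port 1795.88 + export clearance 91.34 + freight 1162.76 = 63265.61
Buyer's account: insurance 298.36 + destination terminal 612.94 + brokerage 319.04 + duty 8706.50 + delivery 589.18 = 10526.02

Seller's account: GBP 63265.61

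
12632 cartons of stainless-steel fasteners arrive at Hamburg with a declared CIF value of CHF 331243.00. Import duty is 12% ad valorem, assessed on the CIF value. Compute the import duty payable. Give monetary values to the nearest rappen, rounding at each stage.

Import duty: CHF 39749.16

Import duty = 331243.00 × 12% = 39749.16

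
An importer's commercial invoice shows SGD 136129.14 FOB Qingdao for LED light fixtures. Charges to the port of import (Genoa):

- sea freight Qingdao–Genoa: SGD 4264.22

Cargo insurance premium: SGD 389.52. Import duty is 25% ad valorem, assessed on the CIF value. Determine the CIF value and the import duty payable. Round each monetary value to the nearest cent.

CIF = FOB price + freight + insurance
CIF = 136129.14 + 4264.22 + 389.52 = 140782.88
Import duty = 140782.88 × 25% = 35195.72

CIF value: SGD 140782.88; import duty: SGD 35195.72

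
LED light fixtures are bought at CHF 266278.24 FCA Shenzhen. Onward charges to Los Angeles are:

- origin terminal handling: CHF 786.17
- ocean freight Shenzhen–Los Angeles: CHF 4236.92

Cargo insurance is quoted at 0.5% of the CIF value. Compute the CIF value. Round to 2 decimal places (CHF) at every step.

CIF value: CHF 272664.65

Let C be the CIF value. C = FCA price + pre-shipment costs + freight + 0.5% × C
C − 0.5% × C = 266278.24 + 786.17 + 4236.92
0.995 × C = 271301.33
C = 271301.33 / 0.995 = 272664.65
Insurance premium = 0.5% × 272664.65 = 1363.32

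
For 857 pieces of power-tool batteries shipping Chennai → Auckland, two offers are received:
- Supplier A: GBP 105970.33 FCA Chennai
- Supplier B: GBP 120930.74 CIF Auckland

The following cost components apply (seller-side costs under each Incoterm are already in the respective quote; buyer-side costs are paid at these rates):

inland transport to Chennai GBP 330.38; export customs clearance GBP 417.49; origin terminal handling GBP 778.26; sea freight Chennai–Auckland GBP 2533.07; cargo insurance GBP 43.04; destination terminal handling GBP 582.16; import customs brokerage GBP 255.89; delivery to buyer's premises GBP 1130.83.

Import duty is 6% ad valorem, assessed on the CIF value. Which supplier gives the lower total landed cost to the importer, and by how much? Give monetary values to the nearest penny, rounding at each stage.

Supplier A (FCA):
CIF value = FCA price + origin terminal + freight + insurance = 105970.33 + 778.26 + 2533.07 + 43.04 = 109324.70
Import duty = 109324.70 × 6% = 6559.48
Buyer bears (A): 778.26 + 2533.07 + 43.04 + 582.16 + 255.89 + 1130.83 = 5323.25
Landed cost (A) = invoice 105970.33 + 5323.25 + duty 6559.48 = 117853.06
Supplier B (CIF):
The CIF price already equals the CIF value: 120930.74
Import duty = 120930.74 × 6% = 7255.84
Buyer bears (B): 582.16 + 255.89 + 1130.83 = 1968.88
Landed cost (B) = invoice 120930.74 + 1968.88 + duty 7255.84 = 130155.46
Difference = |117853.06 − 130155.46| = 12302.40

Supplier A is cheaper by GBP 12302.40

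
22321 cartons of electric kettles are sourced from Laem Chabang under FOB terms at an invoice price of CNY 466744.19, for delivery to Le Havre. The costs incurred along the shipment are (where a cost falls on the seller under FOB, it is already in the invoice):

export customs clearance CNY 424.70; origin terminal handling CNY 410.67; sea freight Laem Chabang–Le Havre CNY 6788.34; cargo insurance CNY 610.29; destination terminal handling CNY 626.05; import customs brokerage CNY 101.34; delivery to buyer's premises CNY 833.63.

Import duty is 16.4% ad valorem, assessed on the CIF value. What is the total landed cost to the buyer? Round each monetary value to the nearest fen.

Total landed cost: CNY 553463.26

FOB: the seller bears costs until goods are on board at the origin port; the buyer bears freight, insurance and all costs thereafter.
Already in the invoice (seller's account under FOB): export clearance, origin terminal — exclude.
CIF value = FOB price + freight + insurance = 466744.19 + 6788.34 + 610.29 = 474142.82
Import duty = 474142.82 × 16.4% = 77759.42
Buyer bears: freight 6788.34 + insurance 610.29 + destination terminal 626.05 + brokerage 101.34 + delivery 833.63 + duty 77759.42 = 86719.07
Landed cost = invoice 466744.19 + 86719.07 = 553463.26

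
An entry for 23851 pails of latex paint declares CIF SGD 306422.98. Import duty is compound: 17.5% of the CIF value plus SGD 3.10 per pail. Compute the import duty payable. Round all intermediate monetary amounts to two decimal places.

Import duty: SGD 127562.12

Ad valorem component: 306422.98 × 17.5% = 53624.02
Specific component: 23851 × 3.10 = 73938.10
Import duty = 53624.02 + 73938.10 = 127562.12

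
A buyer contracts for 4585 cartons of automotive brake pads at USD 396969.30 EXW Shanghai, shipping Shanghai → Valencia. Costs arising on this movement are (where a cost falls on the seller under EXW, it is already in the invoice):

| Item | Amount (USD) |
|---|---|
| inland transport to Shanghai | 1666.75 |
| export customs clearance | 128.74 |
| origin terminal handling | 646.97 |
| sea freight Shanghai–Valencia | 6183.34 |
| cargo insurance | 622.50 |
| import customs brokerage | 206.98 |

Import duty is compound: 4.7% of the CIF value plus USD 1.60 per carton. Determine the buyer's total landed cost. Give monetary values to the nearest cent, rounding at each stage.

EXW: the seller makes goods available at their premises; the buyer bears all onward costs.
CIF value = EXW price + inland to port + export clearance + origin terminal + freight + insurance = 396969.30 + 1666.75 + 128.74 + 646.97 + 6183.34 + 622.50 = 406217.60
Ad valorem component: 406217.60 × 4.7% = 19092.23
Specific component: 4585 × 1.60 = 7336.00
Import duty = 19092.23 + 7336.00 = 26428.23
Buyer bears: inland to port 1666.75 + export clearance 128.74 + origin terminal 646.97 + freight 6183.34 + insurance 622.50 + brokerage 206.98 + duty 26428.23 = 35883.51
Landed cost = invoice 396969.30 + 35883.51 = 432852.81

Total landed cost: USD 432852.81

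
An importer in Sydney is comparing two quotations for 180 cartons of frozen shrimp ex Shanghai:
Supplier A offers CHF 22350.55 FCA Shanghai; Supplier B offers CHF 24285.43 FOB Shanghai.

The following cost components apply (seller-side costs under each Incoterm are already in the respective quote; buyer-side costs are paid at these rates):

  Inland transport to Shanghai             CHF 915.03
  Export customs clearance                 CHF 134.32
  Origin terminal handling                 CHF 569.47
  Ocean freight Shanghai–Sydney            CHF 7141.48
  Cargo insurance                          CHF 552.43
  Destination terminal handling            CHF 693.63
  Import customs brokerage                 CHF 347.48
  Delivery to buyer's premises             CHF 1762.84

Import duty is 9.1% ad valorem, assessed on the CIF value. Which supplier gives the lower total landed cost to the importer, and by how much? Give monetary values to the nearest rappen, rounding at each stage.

Supplier A is cheaper by CHF 1489.66

Supplier A (FCA):
CIF value = FCA price + origin terminal + freight + insurance = 22350.55 + 569.47 + 7141.48 + 552.43 = 30613.93
Import duty = 30613.93 × 9.1% = 2785.87
Buyer bears (A): 569.47 + 7141.48 + 552.43 + 693.63 + 347.48 + 1762.84 = 11067.33
Landed cost (A) = invoice 22350.55 + 11067.33 + duty 2785.87 = 36203.75
Supplier B (FOB):
CIF value = FOB price + freight + insurance = 24285.43 + 7141.48 + 552.43 = 31979.34
Import duty = 31979.34 × 9.1% = 2910.12
Buyer bears (B): 7141.48 + 552.43 + 693.63 + 347.48 + 1762.84 = 10497.86
Landed cost (B) = invoice 24285.43 + 10497.86 + duty 2910.12 = 37693.41
Difference = |36203.75 − 37693.41| = 1489.66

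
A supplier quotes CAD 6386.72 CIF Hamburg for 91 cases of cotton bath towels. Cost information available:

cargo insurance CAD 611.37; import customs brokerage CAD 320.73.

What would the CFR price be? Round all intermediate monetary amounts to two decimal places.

CFR price: CAD 5775.35

Not relevant to the conversion: brokerage — on the buyer under both terms; not part of either seller's price.
From CIF to CFR, the seller no longer bears: insurance.
CFR price = 6386.72 − 611.37 = 5775.35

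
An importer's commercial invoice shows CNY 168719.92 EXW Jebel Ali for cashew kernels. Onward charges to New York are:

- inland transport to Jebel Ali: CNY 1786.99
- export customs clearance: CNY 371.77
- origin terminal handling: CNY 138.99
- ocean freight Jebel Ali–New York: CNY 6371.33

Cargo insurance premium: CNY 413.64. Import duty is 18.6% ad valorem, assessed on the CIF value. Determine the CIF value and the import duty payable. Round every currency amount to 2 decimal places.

CIF = EXW price + pre-shipment costs + freight + insurance
CIF = 168719.92 + 1786.99 + 371.77 + 138.99 + 6371.33 + 413.64 = 177802.64
Import duty = 177802.64 × 18.6% = 33071.29

CIF value: CNY 177802.64; import duty: CNY 33071.29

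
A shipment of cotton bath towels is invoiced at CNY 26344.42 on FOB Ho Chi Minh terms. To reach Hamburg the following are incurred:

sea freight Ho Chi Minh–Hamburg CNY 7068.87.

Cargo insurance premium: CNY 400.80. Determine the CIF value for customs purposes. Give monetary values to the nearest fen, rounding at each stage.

CIF value: CNY 33814.09

CIF = FOB price + freight + insurance
CIF = 26344.42 + 7068.87 + 400.80 = 33814.09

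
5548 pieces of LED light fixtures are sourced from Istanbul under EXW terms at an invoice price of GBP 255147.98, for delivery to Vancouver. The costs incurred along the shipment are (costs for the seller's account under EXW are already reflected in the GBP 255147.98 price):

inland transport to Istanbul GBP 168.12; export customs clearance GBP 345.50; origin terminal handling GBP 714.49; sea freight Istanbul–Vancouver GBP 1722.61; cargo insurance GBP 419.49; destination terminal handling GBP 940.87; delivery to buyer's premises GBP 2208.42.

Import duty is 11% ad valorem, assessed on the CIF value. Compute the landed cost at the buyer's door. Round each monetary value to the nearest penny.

EXW: the seller makes goods available at their premises; the buyer bears all onward costs.
CIF value = EXW price + inland to port + export clearance + origin terminal + freight + insurance = 255147.98 + 168.12 + 345.50 + 714.49 + 1722.61 + 419.49 = 258518.19
Import duty = 258518.19 × 11% = 28437.00
Buyer bears: inland to port 168.12 + export clearance 345.50 + origin terminal 714.49 + freight 1722.61 + insurance 419.49 + destination terminal 940.87 + delivery 2208.42 + duty 28437.00 = 34956.50
Landed cost = invoice 255147.98 + 34956.50 = 290104.48

Total landed cost: GBP 290104.48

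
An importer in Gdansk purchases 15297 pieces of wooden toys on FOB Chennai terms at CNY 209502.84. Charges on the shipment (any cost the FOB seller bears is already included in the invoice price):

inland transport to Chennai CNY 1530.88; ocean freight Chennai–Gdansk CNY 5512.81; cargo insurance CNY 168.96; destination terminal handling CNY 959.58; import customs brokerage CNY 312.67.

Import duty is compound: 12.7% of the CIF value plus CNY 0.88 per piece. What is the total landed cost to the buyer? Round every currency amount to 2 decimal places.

Total landed cost: CNY 257246.67

FOB: the seller bears costs until goods are on board at the origin port; the buyer bears freight, insurance and all costs thereafter.
Already in the invoice (seller's account under FOB): inland to port — exclude.
CIF value = FOB price + freight + insurance = 209502.84 + 5512.81 + 168.96 = 215184.61
Ad valorem component: 215184.61 × 12.7% = 27328.45
Specific component: 15297 × 0.88 = 13461.36
Import duty = 27328.45 + 13461.36 = 40789.81
Buyer bears: freight 5512.81 + insurance 168.96 + destination terminal 959.58 + brokerage 312.67 + duty 40789.81 = 47743.83
Landed cost = invoice 209502.84 + 47743.83 = 257246.67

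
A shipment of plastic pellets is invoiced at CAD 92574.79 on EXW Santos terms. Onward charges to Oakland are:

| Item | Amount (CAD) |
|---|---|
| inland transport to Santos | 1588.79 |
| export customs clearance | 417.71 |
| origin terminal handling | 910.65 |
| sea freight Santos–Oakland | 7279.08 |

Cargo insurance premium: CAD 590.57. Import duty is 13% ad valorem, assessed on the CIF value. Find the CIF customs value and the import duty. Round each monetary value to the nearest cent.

CIF = EXW price + pre-shipment costs + freight + insurance
CIF = 92574.79 + 1588.79 + 417.71 + 910.65 + 7279.08 + 590.57 = 103361.59
Import duty = 103361.59 × 13% = 13437.01

CIF value: CAD 103361.59; import duty: CAD 13437.01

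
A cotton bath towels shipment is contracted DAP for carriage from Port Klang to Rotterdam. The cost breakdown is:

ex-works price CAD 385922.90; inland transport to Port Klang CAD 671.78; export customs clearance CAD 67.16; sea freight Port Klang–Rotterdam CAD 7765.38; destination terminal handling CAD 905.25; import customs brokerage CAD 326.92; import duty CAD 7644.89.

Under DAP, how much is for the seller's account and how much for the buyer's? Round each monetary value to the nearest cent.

Seller: CAD 395332.47; buyer: CAD 7971.81

DAP: the seller bears all costs to the named destination except import duty and clearance.
Seller's account: goods 385922.90 + inland to port 671.78 + export clearance 67.16 + freight 7765.38 + destination terminal 905.25 = 395332.47
Buyer's account: brokerage 326.92 + duty 7644.89 = 7971.81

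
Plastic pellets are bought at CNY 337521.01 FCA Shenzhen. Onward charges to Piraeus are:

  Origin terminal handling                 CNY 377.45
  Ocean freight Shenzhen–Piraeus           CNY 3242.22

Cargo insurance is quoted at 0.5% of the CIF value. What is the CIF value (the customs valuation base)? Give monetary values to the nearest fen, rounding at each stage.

CIF value: CNY 342854.95

Let C be the CIF value. C = FCA price + pre-shipment costs + freight + 0.5% × C
C − 0.5% × C = 337521.01 + 377.45 + 3242.22
0.995 × C = 341140.68
C = 341140.68 / 0.995 = 342854.95
Insurance premium = 0.5% × 342854.95 = 1714.27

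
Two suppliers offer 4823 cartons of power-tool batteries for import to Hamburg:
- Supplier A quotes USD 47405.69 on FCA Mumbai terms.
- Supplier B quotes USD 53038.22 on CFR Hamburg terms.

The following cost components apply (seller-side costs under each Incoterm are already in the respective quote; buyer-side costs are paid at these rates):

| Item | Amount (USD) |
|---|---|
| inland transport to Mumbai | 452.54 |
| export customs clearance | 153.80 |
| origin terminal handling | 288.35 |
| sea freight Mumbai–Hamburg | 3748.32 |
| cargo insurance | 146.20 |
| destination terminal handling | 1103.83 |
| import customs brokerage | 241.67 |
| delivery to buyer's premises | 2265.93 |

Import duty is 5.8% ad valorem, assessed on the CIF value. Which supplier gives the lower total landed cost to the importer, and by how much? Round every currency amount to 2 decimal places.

Supplier A is cheaper by USD 1688.42

Supplier A (FCA):
CIF value = FCA price + origin terminal + freight + insurance = 47405.69 + 288.35 + 3748.32 + 146.20 = 51588.56
Import duty = 51588.56 × 5.8% = 2992.14
Buyer bears (A): 288.35 + 3748.32 + 146.20 + 1103.83 + 241.67 + 2265.93 = 7794.30
Landed cost (A) = invoice 47405.69 + 7794.30 + duty 2992.14 = 58192.13
Supplier B (CFR):
CIF value = CFR price + insurance = 53038.22 + 146.20 = 53184.42
Import duty = 53184.42 × 5.8% = 3084.70
Buyer bears (B): 146.20 + 1103.83 + 241.67 + 2265.93 = 3757.63
Landed cost (B) = invoice 53038.22 + 3757.63 + duty 3084.70 = 59880.55
Difference = |58192.13 − 59880.55| = 1688.42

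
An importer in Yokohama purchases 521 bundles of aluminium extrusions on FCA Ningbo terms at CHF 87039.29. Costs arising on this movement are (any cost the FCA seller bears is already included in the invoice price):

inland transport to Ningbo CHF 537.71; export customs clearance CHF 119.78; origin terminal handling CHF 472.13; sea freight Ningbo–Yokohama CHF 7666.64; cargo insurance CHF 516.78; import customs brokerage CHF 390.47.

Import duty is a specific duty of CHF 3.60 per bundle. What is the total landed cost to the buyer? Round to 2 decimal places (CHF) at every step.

Total landed cost: CHF 97960.91

FCA: the seller delivers export-cleared goods to the carrier; the buyer bears costs from that point.
Already in the invoice (seller's account under FCA): inland to port, export clearance — exclude.
CIF value = FCA price + origin terminal + freight + insurance = 87039.29 + 472.13 + 7666.64 + 516.78 = 95694.84
Import duty = 521 × 3.60 = 1875.60
Buyer bears: origin terminal 472.13 + freight 7666.64 + insurance 516.78 + brokerage 390.47 + duty 1875.60 = 10921.62
Landed cost = invoice 87039.29 + 10921.62 = 97960.91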